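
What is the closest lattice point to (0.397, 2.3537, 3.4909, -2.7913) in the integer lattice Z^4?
(0, 2, 3, -3)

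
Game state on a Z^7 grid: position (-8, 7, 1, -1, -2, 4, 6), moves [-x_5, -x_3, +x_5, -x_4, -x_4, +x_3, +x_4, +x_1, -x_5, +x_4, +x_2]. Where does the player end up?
(-7, 8, 1, -1, -3, 4, 6)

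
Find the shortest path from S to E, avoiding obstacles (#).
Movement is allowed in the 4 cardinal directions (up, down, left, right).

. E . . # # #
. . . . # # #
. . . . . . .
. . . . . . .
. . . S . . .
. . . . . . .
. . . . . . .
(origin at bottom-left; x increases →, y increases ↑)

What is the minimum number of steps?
6
(one shortest path: (3, 2) → (2, 2) → (1, 2) → (1, 3) → (1, 4) → (1, 5) → (1, 6))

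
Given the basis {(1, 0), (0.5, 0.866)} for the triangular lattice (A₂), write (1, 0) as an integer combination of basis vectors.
b₁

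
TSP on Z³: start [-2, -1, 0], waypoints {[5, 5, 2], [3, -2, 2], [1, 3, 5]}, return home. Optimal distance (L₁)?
38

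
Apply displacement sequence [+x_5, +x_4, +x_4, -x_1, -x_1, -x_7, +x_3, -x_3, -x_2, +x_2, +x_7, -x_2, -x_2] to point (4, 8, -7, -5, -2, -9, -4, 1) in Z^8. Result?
(2, 6, -7, -3, -1, -9, -4, 1)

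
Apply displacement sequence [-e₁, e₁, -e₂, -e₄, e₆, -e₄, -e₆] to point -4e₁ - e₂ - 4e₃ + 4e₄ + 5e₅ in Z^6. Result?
(-4, -2, -4, 2, 5, 0)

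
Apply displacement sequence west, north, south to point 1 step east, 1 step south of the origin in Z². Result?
(0, -1)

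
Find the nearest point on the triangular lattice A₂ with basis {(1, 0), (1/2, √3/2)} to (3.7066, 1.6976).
(4, 1.732)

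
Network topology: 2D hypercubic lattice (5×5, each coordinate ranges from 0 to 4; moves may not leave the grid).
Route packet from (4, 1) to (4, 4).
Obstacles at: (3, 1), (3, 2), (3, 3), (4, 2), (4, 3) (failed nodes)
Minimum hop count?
9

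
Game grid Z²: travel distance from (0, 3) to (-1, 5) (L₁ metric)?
3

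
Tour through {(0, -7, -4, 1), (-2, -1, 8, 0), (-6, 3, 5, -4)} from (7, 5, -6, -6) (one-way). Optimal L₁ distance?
64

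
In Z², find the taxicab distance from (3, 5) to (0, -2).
10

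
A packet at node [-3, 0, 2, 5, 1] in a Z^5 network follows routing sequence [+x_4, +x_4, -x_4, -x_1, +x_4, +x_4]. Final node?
(-4, 0, 2, 8, 1)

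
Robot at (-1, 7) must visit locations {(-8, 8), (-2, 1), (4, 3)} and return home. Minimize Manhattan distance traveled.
38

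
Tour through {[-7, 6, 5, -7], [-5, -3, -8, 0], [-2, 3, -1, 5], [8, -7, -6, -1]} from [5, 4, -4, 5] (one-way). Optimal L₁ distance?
88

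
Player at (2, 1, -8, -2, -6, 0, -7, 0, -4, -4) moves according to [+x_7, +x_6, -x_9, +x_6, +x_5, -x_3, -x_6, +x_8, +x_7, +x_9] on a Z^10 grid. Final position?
(2, 1, -9, -2, -5, 1, -5, 1, -4, -4)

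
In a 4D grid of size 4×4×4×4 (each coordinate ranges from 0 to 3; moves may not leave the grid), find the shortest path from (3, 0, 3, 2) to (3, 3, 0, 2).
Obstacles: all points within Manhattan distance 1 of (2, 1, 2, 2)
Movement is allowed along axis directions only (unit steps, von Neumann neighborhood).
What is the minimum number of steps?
6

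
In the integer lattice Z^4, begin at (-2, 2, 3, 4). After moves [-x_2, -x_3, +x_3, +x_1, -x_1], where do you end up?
(-2, 1, 3, 4)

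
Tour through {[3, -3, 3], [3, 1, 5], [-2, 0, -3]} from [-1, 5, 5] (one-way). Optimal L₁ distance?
28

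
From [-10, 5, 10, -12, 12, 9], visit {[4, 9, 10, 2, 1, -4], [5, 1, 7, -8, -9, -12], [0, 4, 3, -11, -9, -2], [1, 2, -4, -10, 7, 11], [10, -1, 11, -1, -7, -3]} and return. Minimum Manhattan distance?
216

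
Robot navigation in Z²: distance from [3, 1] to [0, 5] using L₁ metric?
7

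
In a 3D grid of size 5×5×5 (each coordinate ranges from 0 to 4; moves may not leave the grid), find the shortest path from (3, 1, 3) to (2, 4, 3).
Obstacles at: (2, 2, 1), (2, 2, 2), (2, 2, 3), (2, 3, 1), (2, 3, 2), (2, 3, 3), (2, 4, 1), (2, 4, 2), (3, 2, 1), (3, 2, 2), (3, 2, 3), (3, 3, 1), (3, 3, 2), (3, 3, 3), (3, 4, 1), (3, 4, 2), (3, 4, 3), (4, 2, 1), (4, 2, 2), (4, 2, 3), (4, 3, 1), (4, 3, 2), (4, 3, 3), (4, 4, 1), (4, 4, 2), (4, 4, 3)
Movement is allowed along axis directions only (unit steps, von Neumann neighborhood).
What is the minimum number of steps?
6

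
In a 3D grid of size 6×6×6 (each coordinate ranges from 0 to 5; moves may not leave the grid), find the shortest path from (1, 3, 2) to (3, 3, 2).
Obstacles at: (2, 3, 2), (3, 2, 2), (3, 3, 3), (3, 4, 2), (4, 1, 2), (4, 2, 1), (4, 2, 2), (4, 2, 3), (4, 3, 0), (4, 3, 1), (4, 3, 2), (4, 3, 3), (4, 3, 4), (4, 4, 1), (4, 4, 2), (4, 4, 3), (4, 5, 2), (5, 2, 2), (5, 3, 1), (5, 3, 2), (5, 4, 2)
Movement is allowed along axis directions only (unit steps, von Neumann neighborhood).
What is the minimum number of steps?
4
(one shortest path: (1, 3, 2) → (1, 3, 1) → (2, 3, 1) → (3, 3, 1) → (3, 3, 2))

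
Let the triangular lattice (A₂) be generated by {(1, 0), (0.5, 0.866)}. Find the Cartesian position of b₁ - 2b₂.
(0, -1.732)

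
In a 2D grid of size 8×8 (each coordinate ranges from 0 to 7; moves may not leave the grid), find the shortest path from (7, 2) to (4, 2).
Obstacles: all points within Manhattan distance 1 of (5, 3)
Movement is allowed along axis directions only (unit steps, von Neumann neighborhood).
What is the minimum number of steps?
5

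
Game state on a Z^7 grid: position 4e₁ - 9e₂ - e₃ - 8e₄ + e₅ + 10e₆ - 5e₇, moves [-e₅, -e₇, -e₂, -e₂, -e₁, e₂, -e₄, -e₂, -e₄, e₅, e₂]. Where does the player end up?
(3, -10, -1, -10, 1, 10, -6)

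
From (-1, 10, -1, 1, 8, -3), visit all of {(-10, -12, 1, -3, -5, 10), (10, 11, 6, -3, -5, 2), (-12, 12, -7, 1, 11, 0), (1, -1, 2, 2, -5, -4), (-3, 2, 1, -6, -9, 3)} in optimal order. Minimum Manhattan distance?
181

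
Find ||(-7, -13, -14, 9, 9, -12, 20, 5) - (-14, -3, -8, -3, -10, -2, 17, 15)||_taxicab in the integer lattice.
77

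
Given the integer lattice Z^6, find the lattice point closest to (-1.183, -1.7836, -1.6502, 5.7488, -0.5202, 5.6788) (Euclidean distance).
(-1, -2, -2, 6, -1, 6)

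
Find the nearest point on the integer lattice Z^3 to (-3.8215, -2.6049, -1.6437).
(-4, -3, -2)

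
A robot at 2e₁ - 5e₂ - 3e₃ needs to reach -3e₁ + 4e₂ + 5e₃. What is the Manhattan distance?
22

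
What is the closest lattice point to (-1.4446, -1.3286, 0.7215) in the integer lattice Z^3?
(-1, -1, 1)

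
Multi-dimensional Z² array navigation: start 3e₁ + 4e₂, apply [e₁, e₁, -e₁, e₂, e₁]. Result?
(5, 5)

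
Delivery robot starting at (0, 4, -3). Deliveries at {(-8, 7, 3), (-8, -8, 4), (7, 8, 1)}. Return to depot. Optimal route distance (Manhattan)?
76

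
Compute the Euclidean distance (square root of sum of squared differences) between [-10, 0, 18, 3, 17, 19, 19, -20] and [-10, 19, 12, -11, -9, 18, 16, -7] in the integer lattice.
38.0526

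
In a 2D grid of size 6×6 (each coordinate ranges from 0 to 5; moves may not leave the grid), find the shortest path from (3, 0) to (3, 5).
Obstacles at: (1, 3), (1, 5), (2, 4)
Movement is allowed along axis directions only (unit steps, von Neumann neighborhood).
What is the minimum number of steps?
5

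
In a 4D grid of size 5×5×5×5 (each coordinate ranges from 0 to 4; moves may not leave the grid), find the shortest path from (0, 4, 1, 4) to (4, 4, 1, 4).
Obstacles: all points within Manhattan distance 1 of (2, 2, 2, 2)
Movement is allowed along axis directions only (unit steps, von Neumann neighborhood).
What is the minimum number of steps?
4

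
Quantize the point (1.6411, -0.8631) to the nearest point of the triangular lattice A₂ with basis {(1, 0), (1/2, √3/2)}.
(1.5, -0.866)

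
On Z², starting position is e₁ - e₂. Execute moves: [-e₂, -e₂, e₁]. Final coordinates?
(2, -3)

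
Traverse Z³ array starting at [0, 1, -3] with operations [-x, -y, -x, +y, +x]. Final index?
(-1, 1, -3)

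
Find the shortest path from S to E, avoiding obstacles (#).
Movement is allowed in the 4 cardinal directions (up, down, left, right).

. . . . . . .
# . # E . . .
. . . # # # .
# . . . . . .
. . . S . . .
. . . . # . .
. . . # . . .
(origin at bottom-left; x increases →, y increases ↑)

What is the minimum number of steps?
9
(one shortest path: (3, 2) → (2, 2) → (1, 2) → (1, 3) → (1, 4) → (1, 5) → (1, 6) → (2, 6) → (3, 6) → (3, 5))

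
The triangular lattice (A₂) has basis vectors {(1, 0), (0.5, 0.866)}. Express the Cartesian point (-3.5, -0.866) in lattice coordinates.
-3b₁ - b₂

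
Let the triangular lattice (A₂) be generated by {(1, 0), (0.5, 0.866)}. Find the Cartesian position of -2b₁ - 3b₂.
(-3.5, -2.598)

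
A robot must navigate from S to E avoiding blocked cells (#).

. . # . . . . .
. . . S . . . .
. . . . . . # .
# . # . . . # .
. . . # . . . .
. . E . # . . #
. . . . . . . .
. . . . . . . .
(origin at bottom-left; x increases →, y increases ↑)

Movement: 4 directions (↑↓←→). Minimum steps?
7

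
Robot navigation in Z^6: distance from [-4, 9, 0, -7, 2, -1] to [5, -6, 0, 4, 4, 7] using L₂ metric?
22.2486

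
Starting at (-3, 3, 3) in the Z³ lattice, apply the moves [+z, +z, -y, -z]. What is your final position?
(-3, 2, 4)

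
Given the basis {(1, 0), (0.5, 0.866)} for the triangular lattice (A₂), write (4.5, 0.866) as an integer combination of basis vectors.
4b₁ + b₂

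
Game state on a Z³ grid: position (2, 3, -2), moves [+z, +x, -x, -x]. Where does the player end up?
(1, 3, -1)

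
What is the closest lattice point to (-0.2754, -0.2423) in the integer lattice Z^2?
(0, 0)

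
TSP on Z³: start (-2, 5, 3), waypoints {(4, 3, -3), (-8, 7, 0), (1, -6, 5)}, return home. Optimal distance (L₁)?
66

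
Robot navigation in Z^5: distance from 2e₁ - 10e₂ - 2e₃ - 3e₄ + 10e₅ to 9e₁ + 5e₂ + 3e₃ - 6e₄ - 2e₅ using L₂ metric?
21.2603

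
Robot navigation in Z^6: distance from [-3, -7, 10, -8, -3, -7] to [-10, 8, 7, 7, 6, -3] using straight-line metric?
24.5967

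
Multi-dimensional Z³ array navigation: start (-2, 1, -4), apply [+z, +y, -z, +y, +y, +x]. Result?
(-1, 4, -4)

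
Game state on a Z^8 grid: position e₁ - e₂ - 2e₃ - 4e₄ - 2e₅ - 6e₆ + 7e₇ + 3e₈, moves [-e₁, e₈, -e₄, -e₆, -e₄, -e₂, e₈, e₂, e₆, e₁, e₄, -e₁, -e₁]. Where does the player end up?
(-1, -1, -2, -5, -2, -6, 7, 5)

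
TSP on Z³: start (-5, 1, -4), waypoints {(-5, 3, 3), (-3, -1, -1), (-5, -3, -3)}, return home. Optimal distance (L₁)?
30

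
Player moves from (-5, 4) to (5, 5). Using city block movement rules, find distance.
11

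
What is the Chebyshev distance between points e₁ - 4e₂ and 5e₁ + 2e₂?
6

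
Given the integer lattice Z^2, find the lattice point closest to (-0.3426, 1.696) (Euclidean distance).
(0, 2)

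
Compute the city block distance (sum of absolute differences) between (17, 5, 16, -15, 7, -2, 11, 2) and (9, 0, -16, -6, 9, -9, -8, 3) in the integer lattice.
83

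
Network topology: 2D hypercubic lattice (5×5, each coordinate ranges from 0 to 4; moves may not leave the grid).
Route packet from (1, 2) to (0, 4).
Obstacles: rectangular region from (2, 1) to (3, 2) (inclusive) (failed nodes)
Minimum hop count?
3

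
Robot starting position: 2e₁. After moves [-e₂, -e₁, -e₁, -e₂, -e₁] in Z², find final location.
(-1, -2)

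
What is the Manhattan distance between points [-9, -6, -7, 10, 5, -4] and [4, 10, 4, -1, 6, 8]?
64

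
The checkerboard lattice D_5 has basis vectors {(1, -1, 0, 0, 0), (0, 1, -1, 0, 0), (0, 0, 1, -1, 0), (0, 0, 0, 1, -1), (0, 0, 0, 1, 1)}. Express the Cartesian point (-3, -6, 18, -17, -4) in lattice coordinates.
-3b₁ - 9b₂ + 9b₃ - 2b₄ - 6b₅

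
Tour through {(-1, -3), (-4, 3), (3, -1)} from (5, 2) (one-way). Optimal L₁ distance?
20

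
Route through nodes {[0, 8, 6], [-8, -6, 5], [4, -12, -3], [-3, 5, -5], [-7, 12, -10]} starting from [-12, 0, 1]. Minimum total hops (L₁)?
106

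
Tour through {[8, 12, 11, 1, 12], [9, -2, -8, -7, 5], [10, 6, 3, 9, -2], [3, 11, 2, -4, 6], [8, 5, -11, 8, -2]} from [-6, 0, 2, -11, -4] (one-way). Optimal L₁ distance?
151
(one optimal route: (-6, 0, 2, -11, -4) → (9, -2, -8, -7, 5) → (8, 5, -11, 8, -2) → (10, 6, 3, 9, -2) → (3, 11, 2, -4, 6) → (8, 12, 11, 1, 12))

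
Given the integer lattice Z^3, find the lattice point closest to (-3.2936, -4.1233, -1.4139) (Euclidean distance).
(-3, -4, -1)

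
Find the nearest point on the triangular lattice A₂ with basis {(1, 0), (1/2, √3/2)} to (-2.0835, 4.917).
(-2, 5.196)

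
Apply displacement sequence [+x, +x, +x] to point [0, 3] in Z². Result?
(3, 3)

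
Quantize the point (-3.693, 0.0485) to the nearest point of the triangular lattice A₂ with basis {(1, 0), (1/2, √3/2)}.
(-4, 0)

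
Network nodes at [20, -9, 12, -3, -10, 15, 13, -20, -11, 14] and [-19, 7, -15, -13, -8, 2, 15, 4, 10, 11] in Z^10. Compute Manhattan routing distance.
157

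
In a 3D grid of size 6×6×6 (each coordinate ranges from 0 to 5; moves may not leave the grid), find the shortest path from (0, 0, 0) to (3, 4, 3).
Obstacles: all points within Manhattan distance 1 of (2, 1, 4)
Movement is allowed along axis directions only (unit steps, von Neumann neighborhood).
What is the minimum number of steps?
10
(one shortest path: (0, 0, 0) → (1, 0, 0) → (2, 0, 0) → (3, 0, 0) → (3, 1, 0) → (3, 2, 0) → (3, 3, 0) → (3, 4, 0) → (3, 4, 1) → (3, 4, 2) → (3, 4, 3))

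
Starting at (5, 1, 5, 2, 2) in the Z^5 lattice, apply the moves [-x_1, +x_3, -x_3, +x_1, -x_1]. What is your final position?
(4, 1, 5, 2, 2)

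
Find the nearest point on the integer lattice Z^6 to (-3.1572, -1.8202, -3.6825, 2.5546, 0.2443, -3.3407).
(-3, -2, -4, 3, 0, -3)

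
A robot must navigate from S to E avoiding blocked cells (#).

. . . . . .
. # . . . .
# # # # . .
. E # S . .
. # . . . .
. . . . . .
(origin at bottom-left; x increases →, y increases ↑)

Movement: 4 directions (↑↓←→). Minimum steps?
8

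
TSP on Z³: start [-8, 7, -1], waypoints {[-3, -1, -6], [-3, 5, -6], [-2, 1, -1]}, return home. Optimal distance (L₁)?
38
(one optimal route: (-8, 7, -1) → (-3, 5, -6) → (-3, -1, -6) → (-2, 1, -1) → (-8, 7, -1))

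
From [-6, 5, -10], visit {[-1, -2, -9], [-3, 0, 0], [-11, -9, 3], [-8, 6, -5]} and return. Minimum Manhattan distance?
80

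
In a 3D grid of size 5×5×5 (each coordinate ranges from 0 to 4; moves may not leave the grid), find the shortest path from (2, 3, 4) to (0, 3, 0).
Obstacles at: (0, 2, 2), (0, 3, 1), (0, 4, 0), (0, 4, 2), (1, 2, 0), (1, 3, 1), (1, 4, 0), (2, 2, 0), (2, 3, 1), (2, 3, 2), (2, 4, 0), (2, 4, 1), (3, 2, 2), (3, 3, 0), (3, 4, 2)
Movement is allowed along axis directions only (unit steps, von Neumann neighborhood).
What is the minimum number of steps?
8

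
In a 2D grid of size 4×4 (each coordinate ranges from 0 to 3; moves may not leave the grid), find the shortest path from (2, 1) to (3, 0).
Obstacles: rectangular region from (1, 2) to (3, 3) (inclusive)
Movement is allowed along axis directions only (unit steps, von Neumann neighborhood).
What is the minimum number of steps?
2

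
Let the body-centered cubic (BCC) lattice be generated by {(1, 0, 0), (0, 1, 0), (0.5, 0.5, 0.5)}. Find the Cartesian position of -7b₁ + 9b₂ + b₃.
(-6.5, 9.5, 0.5)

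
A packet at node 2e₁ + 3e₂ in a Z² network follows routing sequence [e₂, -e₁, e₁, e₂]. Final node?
(2, 5)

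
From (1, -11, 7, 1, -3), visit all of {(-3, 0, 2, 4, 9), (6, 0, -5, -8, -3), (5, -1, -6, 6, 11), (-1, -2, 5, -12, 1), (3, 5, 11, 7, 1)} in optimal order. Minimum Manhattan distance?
140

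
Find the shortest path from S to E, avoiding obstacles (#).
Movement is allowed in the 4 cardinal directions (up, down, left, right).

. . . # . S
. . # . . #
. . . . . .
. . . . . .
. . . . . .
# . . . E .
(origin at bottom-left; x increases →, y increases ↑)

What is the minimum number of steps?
6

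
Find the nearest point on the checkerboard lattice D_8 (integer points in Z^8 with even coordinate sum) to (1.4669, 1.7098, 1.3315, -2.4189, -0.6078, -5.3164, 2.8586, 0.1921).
(2, 2, 1, -2, -1, -5, 3, 0)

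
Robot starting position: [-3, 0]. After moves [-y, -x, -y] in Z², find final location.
(-4, -2)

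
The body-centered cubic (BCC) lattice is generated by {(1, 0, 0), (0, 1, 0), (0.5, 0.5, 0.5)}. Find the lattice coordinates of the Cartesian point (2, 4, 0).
2b₁ + 4b₂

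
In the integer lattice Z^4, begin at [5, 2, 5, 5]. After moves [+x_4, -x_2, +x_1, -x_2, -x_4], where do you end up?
(6, 0, 5, 5)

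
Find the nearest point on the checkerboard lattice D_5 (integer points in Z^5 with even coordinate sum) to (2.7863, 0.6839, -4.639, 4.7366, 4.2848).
(3, 1, -5, 5, 4)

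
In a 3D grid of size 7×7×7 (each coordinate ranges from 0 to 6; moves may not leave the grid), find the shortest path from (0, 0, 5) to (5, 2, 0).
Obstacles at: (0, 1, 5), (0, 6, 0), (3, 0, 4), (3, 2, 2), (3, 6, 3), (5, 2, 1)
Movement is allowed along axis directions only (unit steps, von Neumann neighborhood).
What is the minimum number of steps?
12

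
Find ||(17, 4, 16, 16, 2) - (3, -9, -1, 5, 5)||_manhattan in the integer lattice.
58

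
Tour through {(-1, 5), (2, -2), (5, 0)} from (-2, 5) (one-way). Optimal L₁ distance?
16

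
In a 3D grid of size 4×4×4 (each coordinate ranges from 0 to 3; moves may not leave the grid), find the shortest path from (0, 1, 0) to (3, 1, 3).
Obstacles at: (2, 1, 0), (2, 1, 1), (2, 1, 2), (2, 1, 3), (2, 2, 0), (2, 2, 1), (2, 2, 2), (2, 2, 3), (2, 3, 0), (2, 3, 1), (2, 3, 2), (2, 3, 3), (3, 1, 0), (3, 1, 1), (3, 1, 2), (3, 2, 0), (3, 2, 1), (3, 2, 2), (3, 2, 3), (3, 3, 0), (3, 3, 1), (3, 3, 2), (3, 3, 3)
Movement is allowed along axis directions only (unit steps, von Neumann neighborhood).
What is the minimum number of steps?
8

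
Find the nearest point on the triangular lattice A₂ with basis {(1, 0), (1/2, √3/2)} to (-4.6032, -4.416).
(-4.5, -4.33)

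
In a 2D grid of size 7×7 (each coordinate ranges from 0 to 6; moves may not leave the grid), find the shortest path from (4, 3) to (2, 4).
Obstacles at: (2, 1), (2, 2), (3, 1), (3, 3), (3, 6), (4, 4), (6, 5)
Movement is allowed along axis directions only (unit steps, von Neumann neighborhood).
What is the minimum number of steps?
7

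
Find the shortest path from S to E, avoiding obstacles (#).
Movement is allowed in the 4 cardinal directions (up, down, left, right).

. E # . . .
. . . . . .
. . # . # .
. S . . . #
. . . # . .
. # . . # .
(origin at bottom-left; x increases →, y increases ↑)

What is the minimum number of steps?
3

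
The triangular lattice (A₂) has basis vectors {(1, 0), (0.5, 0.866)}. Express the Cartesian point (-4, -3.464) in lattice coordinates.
-2b₁ - 4b₂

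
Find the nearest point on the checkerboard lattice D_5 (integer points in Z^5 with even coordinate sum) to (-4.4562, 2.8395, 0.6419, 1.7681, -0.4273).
(-4, 3, 1, 2, 0)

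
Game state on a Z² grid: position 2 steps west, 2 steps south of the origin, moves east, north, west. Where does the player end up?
(-2, -1)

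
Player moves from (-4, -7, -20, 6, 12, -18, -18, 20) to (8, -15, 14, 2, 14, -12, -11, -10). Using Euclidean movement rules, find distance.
48.6724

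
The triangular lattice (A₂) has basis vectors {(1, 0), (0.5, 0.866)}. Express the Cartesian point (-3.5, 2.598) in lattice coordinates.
-5b₁ + 3b₂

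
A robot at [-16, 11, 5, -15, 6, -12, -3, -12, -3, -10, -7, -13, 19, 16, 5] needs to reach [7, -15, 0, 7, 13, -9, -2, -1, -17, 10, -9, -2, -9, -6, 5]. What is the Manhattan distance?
195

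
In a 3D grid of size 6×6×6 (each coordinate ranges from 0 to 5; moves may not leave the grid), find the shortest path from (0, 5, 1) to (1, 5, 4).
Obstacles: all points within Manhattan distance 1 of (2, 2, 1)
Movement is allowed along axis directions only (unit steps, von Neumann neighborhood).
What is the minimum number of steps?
4
(one shortest path: (0, 5, 1) → (1, 5, 1) → (1, 5, 2) → (1, 5, 3) → (1, 5, 4))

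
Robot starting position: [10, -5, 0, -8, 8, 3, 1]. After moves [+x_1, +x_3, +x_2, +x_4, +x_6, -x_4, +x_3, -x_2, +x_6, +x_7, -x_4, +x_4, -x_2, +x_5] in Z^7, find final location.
(11, -6, 2, -8, 9, 5, 2)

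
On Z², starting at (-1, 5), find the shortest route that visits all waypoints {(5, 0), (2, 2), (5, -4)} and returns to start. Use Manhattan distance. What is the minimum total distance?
30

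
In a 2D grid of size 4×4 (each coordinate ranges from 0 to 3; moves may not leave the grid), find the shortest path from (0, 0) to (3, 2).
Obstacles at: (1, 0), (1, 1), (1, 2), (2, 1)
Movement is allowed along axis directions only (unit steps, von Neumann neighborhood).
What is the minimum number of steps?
7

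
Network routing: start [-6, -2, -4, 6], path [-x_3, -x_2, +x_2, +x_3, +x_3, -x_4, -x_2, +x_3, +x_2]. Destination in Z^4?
(-6, -2, -2, 5)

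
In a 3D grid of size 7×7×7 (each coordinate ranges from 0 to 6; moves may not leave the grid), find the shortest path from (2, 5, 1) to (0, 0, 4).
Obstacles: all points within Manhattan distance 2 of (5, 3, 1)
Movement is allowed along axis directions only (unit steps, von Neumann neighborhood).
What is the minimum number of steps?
10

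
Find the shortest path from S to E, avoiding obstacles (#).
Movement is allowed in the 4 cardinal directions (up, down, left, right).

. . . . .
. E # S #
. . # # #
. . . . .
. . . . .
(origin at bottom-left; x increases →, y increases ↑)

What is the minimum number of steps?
4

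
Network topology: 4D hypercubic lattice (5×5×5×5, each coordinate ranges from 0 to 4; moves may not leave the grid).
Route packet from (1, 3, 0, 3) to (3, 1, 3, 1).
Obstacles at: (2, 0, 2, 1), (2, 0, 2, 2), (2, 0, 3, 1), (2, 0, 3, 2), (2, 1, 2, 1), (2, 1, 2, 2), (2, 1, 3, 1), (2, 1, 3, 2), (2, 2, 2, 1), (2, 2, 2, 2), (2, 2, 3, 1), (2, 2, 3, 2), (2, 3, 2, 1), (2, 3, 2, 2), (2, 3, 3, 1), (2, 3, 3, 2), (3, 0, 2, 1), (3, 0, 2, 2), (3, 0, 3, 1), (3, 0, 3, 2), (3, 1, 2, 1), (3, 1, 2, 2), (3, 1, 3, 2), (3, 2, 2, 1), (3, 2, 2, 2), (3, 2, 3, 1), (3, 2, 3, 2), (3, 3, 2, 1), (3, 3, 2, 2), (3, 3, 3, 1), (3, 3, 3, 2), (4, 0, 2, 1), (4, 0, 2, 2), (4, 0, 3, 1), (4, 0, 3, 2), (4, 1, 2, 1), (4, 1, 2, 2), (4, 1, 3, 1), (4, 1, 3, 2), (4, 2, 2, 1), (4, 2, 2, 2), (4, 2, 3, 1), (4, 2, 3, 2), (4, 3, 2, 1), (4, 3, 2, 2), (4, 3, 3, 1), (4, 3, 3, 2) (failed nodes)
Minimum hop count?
11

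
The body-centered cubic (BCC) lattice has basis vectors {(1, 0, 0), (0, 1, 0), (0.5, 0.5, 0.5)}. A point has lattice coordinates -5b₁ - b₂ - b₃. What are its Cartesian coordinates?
(-5.5, -1.5, -0.5)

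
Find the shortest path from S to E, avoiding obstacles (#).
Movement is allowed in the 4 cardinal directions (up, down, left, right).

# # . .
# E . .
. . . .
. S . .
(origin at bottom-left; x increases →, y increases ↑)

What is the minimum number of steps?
2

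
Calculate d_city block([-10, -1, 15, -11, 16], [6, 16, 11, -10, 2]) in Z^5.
52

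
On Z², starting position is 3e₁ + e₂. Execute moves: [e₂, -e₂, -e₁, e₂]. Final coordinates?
(2, 2)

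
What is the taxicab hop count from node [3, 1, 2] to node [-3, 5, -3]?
15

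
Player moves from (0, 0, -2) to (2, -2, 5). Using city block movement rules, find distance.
11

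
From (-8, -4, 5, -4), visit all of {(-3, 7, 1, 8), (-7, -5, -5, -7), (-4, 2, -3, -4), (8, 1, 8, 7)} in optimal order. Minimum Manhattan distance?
77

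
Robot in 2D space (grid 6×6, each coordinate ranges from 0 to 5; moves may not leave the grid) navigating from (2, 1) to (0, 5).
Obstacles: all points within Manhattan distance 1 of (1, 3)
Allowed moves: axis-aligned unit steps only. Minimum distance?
8
(one shortest path: (2, 1) → (3, 1) → (3, 2) → (3, 3) → (3, 4) → (2, 4) → (2, 5) → (1, 5) → (0, 5))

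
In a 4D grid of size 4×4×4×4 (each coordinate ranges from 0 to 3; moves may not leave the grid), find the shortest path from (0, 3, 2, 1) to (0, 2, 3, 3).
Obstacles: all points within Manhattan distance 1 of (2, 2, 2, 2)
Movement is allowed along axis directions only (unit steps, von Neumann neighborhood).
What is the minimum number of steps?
4
(one shortest path: (0, 3, 2, 1) → (0, 2, 2, 1) → (0, 2, 3, 1) → (0, 2, 3, 2) → (0, 2, 3, 3))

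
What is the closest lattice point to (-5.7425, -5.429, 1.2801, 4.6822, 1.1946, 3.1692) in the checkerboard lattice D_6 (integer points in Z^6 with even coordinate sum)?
(-6, -6, 1, 5, 1, 3)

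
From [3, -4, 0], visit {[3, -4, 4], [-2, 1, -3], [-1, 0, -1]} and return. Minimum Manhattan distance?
34
(one optimal route: (3, -4, 0) → (3, -4, 4) → (-2, 1, -3) → (-1, 0, -1) → (3, -4, 0))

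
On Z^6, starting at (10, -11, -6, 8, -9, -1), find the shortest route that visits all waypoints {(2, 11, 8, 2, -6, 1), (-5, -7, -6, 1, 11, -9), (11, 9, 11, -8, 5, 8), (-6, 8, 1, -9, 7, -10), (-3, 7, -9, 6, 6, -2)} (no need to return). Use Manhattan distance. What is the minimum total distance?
217
(one optimal route: (10, -11, -6, 8, -9, -1) → (-5, -7, -6, 1, 11, -9) → (-6, 8, 1, -9, 7, -10) → (-3, 7, -9, 6, 6, -2) → (2, 11, 8, 2, -6, 1) → (11, 9, 11, -8, 5, 8))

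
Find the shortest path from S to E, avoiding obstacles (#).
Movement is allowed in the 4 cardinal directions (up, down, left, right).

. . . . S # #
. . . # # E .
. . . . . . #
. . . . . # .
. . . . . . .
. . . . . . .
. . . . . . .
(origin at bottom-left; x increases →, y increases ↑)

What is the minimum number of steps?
8
(one shortest path: (4, 6) → (3, 6) → (2, 6) → (2, 5) → (2, 4) → (3, 4) → (4, 4) → (5, 4) → (5, 5))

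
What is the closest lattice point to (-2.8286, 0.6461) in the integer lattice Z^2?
(-3, 1)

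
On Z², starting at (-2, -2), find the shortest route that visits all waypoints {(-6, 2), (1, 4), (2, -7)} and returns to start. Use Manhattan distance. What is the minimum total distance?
38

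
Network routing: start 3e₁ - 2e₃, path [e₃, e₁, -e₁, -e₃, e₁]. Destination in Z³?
(4, 0, -2)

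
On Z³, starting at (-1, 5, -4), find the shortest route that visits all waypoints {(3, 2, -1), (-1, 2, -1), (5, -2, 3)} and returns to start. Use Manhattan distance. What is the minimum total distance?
40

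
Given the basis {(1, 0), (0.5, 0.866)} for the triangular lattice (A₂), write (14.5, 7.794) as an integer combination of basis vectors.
10b₁ + 9b₂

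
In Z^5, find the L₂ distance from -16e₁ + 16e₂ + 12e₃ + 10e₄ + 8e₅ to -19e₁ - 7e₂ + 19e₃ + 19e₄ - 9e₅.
30.9354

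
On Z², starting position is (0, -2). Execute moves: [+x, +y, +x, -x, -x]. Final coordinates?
(0, -1)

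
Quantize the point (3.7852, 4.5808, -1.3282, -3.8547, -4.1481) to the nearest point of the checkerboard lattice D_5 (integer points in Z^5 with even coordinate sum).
(4, 5, -1, -4, -4)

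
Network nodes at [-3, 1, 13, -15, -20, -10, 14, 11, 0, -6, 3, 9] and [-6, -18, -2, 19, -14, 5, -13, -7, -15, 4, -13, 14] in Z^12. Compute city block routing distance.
183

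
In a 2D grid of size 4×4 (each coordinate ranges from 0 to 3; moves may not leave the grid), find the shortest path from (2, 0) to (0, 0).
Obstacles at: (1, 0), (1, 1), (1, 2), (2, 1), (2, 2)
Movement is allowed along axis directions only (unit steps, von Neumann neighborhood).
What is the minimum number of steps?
10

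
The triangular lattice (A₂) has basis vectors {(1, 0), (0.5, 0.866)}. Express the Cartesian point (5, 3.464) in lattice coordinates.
3b₁ + 4b₂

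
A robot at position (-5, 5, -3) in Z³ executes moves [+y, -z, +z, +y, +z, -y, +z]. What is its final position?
(-5, 6, -1)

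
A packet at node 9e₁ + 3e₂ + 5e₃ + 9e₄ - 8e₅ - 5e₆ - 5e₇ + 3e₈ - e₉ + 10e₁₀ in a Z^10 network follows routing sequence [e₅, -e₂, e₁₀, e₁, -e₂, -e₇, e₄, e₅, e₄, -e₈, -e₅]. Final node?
(10, 1, 5, 11, -7, -5, -6, 2, -1, 11)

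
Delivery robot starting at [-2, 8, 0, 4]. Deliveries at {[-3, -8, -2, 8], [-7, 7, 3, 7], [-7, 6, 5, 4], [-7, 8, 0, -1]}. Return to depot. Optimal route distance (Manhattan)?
76
(one optimal route: (-2, 8, 0, 4) → (-3, -8, -2, 8) → (-7, 7, 3, 7) → (-7, 6, 5, 4) → (-7, 8, 0, -1) → (-2, 8, 0, 4))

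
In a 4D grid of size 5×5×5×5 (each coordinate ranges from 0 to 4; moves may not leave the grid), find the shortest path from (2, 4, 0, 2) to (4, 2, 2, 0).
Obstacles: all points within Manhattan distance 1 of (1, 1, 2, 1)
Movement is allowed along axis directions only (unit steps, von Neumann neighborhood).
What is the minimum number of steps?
8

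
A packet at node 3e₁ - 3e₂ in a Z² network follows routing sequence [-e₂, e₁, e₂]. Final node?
(4, -3)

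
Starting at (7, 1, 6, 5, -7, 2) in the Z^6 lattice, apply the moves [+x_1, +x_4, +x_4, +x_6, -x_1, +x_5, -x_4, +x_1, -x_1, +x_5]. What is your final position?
(7, 1, 6, 6, -5, 3)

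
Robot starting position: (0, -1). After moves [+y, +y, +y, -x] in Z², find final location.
(-1, 2)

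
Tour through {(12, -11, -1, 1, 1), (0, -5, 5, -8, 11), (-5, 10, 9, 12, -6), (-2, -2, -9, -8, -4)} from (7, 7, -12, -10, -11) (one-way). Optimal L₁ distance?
173
(one optimal route: (7, 7, -12, -10, -11) → (-2, -2, -9, -8, -4) → (0, -5, 5, -8, 11) → (12, -11, -1, 1, 1) → (-5, 10, 9, 12, -6))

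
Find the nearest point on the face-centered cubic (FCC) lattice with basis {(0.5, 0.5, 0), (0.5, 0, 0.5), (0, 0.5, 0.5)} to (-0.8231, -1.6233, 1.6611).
(-1, -1.5, 1.5)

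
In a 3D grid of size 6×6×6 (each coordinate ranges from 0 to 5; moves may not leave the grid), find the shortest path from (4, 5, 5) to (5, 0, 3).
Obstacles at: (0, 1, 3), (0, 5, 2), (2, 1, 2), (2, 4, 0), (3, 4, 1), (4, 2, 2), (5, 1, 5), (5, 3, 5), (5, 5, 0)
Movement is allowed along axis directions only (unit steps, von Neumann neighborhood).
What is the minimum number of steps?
8
(one shortest path: (4, 5, 5) → (5, 5, 5) → (5, 4, 5) → (5, 4, 4) → (5, 3, 4) → (5, 2, 4) → (5, 1, 4) → (5, 0, 4) → (5, 0, 3))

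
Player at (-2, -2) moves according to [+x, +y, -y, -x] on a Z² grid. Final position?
(-2, -2)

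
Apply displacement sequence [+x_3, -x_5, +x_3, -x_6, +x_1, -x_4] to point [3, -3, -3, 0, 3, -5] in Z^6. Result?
(4, -3, -1, -1, 2, -6)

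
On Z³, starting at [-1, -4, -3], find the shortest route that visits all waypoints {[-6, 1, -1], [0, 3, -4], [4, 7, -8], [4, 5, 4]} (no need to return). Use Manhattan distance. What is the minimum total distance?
49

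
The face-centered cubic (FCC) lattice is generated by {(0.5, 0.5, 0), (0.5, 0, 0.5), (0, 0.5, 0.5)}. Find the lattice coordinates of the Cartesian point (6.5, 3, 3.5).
6b₁ + 7b₂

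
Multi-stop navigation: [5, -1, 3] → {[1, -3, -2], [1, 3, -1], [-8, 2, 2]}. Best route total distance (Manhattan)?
31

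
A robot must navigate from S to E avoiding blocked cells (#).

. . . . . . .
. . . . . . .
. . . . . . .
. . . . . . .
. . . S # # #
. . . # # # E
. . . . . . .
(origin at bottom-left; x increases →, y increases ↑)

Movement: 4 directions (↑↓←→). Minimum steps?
8
(one shortest path: (3, 2) → (2, 2) → (2, 1) → (2, 0) → (3, 0) → (4, 0) → (5, 0) → (6, 0) → (6, 1))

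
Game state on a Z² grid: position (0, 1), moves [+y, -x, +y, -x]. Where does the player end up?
(-2, 3)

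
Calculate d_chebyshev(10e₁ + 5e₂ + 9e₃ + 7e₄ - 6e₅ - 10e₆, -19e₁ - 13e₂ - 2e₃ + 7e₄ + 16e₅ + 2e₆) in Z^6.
29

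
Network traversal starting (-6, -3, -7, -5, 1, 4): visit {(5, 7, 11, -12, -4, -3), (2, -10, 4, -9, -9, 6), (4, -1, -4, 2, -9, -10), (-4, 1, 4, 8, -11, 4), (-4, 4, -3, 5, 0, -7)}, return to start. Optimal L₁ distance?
238
(one optimal route: (-6, -3, -7, -5, 1, 4) → (-4, 1, 4, 8, -11, 4) → (2, -10, 4, -9, -9, 6) → (5, 7, 11, -12, -4, -3) → (4, -1, -4, 2, -9, -10) → (-4, 4, -3, 5, 0, -7) → (-6, -3, -7, -5, 1, 4))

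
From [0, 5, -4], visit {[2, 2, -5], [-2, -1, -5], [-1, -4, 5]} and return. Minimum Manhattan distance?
46
(one optimal route: (0, 5, -4) → (2, 2, -5) → (-2, -1, -5) → (-1, -4, 5) → (0, 5, -4))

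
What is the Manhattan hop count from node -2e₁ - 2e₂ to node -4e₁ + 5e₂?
9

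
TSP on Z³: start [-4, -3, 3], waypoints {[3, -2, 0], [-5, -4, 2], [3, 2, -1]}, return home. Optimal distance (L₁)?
36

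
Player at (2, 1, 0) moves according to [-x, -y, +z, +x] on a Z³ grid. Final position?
(2, 0, 1)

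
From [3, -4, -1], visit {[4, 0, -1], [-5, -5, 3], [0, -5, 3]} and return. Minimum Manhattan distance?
36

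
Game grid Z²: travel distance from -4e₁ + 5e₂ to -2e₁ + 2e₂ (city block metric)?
5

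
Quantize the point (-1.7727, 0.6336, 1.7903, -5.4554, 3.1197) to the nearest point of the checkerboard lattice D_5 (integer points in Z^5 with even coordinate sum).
(-2, 1, 2, -6, 3)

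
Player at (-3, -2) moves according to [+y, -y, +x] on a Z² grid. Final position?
(-2, -2)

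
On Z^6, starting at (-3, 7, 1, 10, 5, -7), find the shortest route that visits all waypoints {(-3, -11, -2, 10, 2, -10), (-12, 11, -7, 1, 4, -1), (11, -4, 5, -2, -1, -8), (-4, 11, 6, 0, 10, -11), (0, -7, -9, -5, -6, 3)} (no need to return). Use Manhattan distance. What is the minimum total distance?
209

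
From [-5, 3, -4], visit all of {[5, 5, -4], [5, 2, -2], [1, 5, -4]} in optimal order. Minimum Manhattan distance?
17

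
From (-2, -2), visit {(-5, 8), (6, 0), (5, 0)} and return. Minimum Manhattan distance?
42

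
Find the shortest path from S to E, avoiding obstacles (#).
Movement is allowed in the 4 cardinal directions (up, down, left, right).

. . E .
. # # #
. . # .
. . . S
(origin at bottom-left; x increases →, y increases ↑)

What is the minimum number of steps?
8
(one shortest path: (3, 0) → (2, 0) → (1, 0) → (0, 0) → (0, 1) → (0, 2) → (0, 3) → (1, 3) → (2, 3))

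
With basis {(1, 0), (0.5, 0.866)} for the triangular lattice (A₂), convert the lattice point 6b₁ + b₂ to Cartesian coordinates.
(6.5, 0.866)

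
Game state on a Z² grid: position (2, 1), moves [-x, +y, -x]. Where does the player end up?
(0, 2)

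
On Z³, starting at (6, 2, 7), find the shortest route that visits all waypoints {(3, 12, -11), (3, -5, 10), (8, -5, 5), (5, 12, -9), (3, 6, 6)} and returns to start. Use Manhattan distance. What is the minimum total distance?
90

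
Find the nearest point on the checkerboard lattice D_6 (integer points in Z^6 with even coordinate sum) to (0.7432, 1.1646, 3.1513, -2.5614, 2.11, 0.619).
(1, 1, 3, -2, 2, 1)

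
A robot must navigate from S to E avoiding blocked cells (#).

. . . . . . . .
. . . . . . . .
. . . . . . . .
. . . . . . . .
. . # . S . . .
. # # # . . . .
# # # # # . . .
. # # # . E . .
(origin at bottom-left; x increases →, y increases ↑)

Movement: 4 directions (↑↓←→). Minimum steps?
4
(one shortest path: (4, 3) → (5, 3) → (5, 2) → (5, 1) → (5, 0))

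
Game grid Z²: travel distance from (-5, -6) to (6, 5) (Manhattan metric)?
22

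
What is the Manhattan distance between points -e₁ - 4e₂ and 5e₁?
10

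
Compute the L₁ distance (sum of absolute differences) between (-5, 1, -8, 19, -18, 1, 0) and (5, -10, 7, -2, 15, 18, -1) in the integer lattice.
108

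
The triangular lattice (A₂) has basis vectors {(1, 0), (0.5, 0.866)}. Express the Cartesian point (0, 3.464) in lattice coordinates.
-2b₁ + 4b₂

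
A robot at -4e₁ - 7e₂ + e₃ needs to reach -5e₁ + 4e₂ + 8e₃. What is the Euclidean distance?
13.0767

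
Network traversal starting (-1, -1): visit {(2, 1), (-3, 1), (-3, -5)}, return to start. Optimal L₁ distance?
22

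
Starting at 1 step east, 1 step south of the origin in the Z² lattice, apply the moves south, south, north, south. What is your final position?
(1, -3)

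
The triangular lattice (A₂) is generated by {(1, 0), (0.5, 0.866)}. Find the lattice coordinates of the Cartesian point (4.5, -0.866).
5b₁ - b₂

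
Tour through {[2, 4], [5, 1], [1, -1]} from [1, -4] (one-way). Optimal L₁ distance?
15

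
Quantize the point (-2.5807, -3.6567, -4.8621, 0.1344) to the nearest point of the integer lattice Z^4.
(-3, -4, -5, 0)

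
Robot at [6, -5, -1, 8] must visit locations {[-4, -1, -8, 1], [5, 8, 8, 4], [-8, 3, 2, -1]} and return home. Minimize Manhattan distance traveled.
104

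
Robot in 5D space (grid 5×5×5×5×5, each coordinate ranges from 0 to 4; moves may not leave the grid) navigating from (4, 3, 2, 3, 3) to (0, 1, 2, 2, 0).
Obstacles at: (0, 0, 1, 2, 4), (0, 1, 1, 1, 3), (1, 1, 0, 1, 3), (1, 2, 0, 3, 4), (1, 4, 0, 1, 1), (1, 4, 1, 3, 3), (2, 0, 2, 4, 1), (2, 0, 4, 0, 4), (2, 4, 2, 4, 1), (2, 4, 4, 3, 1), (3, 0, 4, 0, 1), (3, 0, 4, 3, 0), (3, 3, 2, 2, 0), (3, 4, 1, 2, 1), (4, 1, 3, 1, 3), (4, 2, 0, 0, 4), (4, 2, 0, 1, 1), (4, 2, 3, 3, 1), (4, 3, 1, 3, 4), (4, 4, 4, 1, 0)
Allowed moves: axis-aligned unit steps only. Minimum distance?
10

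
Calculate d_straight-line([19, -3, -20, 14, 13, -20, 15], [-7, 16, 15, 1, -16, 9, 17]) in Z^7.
64.1639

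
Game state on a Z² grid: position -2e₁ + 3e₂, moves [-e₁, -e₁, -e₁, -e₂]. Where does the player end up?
(-5, 2)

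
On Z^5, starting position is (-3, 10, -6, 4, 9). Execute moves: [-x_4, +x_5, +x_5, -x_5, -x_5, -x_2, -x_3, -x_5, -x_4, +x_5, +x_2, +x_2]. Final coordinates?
(-3, 11, -7, 2, 9)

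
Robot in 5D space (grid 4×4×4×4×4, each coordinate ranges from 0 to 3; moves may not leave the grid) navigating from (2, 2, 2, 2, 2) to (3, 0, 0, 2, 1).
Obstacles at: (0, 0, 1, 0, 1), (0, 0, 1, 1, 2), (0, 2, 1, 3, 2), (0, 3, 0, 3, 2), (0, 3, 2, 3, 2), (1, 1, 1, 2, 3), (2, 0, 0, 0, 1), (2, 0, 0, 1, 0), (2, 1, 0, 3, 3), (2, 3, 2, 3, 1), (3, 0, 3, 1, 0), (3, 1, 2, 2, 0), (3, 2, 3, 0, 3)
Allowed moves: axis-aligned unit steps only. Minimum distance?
6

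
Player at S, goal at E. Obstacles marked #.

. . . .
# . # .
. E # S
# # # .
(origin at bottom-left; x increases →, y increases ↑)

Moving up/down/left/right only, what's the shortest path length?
6
(one shortest path: (3, 1) → (3, 2) → (3, 3) → (2, 3) → (1, 3) → (1, 2) → (1, 1))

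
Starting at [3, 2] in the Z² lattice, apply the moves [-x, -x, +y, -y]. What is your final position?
(1, 2)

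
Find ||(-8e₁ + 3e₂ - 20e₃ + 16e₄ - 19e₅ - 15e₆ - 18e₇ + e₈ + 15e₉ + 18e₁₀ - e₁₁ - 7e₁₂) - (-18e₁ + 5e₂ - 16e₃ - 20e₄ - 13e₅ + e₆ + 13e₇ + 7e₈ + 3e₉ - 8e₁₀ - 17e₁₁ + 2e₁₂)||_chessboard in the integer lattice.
36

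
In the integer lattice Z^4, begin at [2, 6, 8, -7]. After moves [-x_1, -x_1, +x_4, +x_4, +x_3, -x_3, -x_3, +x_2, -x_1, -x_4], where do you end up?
(-1, 7, 7, -6)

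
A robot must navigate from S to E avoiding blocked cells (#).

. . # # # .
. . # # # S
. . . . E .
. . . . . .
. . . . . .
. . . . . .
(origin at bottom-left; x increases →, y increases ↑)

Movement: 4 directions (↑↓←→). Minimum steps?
2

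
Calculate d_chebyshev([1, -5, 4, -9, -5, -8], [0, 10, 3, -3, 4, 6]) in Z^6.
15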